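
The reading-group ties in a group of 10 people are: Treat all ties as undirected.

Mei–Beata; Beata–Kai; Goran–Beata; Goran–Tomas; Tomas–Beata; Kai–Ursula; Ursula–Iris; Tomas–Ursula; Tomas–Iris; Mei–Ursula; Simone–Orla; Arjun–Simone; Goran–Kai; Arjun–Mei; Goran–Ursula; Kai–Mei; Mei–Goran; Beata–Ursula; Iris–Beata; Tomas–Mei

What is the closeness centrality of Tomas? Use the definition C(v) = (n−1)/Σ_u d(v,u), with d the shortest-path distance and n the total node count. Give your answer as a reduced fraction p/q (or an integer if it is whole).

Distances from Tomas: Arjun:2, Beata:1, Goran:1, Iris:1, Kai:2, Mei:1, Orla:4, Simone:3, Ursula:1. Sum = 16.
n = 10, so closeness = 9/16.

9/16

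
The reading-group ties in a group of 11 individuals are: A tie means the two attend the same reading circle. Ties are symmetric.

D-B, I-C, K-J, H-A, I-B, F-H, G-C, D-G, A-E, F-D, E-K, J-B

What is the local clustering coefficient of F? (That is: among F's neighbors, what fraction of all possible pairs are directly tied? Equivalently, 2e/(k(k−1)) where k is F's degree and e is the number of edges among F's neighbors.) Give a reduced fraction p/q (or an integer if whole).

0

F's neighbors: D and H (k = 2).
Possible neighbor pairs: C(2,2) = 1. Edges among them: none → e = 0.
Clustering(F) = 0/1.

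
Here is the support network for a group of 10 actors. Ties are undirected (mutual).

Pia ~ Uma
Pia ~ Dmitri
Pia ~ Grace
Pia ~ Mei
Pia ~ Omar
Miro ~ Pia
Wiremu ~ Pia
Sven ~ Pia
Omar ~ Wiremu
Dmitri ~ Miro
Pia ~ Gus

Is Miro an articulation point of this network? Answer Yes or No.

No

Even without Miro, every remaining node can still reach every other (the residual graph is connected), so Miro is not a cut vertex.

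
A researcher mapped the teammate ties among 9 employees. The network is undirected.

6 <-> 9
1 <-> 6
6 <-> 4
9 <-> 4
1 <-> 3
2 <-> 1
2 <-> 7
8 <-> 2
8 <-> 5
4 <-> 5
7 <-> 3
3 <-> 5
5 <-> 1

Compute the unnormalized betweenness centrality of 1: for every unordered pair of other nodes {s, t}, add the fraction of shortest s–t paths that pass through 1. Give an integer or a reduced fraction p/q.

8

Pairs whose geodesics pass through 1 — 5–2: 1/2; 5–6: 1/2; 2–9: 1; 2–6: 1; 2–4: 2/3; 2–3: 1/2; 9–7: 2/3; 9–3: 1/2; 6–7: 2/2; 6–8: 2/3; 6–3: 1.
All other pairs contribute 0.
Summing the contributions gives betweenness(1) = 8.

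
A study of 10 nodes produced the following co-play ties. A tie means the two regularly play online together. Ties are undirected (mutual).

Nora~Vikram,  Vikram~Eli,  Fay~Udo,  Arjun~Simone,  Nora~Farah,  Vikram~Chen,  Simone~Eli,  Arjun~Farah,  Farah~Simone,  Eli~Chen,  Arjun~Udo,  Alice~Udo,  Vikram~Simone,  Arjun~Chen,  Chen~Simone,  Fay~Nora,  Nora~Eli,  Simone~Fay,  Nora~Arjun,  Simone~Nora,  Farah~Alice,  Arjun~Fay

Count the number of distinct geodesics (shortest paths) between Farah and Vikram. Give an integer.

The shortest distance is 2. The length-2 paths are: Farah–Nora–Vikram; Farah–Simone–Vikram.
That gives 2 distinct shortest paths.

2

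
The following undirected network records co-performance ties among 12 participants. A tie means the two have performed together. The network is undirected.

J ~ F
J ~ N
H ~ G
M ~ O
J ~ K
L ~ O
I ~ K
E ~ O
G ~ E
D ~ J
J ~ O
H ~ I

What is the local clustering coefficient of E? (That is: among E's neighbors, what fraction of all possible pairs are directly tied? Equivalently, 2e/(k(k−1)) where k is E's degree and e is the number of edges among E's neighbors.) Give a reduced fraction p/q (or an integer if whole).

0

E's neighbors: G and O (k = 2).
Possible neighbor pairs: C(2,2) = 1. Edges among them: none → e = 0.
Clustering(E) = 0/1.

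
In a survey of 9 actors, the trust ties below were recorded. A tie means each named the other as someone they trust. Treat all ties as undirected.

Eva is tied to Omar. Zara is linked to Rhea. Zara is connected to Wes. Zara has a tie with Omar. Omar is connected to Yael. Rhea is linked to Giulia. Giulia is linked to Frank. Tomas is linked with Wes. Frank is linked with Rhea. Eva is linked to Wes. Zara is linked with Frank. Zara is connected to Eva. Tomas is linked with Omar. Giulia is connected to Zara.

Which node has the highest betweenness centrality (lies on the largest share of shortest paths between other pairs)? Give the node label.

Zara

Unnormalized betweenness of each node: Eva:2/3, Frank:0, Giulia:0, Omar:19/2, Rhea:0, Tomas:2/3, Wes:5/2, Yael:0, Zara:47/3.
Zara has the largest value, 47/3, making it the main broker — the node through which the most shortest paths run.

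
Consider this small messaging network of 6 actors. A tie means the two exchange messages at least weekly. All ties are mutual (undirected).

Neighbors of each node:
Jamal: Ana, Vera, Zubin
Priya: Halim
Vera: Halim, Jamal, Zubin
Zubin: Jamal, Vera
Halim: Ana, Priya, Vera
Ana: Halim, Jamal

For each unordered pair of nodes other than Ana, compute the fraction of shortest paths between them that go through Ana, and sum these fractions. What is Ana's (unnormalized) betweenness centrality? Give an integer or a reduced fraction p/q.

1

Pairs whose geodesics pass through Ana — Priya–Jamal: 1/2; Halim–Jamal: 1/2.
All other pairs contribute 0.
Summing the contributions gives betweenness(Ana) = 1.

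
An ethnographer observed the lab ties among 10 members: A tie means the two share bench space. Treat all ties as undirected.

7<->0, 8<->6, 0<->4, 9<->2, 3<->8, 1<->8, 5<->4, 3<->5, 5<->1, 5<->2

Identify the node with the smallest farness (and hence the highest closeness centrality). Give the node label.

Farness (sum of distances to all others) for each node — 0:26, 1:20, 2:22, 3:20, 4:20, 5:16, 6:32, 7:34, 8:24, 9:30.
The smallest farness is 16, for 5, so 5 has the highest closeness.

5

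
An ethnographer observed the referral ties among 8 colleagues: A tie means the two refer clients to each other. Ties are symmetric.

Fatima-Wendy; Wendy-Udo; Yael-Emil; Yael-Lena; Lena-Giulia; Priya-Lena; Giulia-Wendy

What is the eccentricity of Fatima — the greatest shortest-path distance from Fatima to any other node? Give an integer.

5

Distances from Fatima: Emil:5, Giulia:2, Lena:3, Priya:4, Udo:2, Wendy:1, Yael:4.
The largest is 5 (to Emil), so the eccentricity of Fatima is 5.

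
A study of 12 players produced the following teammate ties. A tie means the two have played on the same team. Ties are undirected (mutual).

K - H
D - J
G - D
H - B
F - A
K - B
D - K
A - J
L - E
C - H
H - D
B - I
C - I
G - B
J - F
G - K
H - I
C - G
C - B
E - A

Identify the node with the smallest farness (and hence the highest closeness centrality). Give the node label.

D

Farness (sum of distances to all others) for each node — A:28, B:29, C:30, D:21, E:36, F:30, G:25, H:24, I:31, J:23, K:25, L:46.
The smallest farness is 21, for D, so D has the highest closeness.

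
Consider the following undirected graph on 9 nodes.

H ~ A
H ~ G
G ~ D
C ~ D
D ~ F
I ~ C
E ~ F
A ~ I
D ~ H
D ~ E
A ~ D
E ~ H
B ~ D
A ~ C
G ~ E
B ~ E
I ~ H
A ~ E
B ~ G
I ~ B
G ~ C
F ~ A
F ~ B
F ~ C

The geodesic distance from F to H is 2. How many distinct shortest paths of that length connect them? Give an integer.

The shortest distance is 2. The length-2 paths are: F–A–H; F–D–H; F–E–H.
That gives 3 distinct shortest paths.

3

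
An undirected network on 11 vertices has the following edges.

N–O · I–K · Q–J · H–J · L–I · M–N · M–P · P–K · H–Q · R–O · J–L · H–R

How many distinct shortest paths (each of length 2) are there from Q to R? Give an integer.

The shortest distance is 2, and the only length-2 path is Q–H–R. So there is exactly 1 shortest path.

1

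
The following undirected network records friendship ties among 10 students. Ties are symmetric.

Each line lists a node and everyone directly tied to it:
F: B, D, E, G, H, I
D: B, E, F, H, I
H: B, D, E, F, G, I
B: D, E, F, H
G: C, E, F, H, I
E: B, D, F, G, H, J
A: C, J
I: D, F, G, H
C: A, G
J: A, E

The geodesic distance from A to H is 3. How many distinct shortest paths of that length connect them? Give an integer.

2

The shortest distance is 3. The length-3 paths are: A–J–E–H; A–C–G–H.
That gives 2 distinct shortest paths.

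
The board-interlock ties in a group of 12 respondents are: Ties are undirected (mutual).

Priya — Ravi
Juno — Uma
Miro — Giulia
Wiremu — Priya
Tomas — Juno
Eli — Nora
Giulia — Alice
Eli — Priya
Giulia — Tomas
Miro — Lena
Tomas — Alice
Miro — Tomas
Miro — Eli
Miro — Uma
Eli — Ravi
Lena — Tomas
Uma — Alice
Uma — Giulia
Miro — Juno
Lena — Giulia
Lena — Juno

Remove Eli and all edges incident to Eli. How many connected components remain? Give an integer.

3

Without Eli, the remaining ties split the others into: {Priya, Ravi, Wiremu}; {Nora}; {Alice, Giulia, Juno, Lena, Miro, Tomas, Uma}.
That's 3 separate components.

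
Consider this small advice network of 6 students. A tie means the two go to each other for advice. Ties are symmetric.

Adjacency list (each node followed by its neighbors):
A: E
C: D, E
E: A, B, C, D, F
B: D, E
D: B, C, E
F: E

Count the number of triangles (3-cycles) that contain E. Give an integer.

2

E's neighbors: A, B, C, D, and F.
Neighbor pairs that are themselves tied: E–B–D; E–C–D. Each forms one triangle with E, for 2 in total.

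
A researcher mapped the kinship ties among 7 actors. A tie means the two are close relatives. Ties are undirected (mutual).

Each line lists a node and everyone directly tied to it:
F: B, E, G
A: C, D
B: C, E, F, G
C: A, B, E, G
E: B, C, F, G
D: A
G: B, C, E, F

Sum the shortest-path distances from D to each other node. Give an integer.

Distances from D: A:1, B:3, C:2, E:3, F:4, G:3.
Sum = 1 + 3 + 2 + 3 + 4 + 3 = 16.

16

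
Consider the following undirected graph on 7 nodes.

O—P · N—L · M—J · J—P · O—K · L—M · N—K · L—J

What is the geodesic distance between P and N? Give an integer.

3

One shortest route is P – O – K – N, which uses 3 edges, and at distance 2 from P we only reach {K, L, M}, which does not include N. So d(P,N) = 3.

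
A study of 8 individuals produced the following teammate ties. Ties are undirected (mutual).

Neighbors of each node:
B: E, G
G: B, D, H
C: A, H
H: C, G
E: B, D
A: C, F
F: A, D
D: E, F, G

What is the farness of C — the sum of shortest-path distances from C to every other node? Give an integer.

Distances from C: A:1, B:3, D:3, E:4, F:2, G:2, H:1.
Sum = 1 + 3 + 3 + 4 + 2 + 2 + 1 = 16.

16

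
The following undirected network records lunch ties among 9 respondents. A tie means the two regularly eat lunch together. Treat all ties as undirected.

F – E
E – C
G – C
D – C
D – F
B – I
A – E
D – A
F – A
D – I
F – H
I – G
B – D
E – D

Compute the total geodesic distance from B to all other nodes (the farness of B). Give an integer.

Distances from B: A:2, C:2, D:1, E:2, F:2, G:2, H:3, I:1.
Sum = 2 + 2 + 1 + 2 + 2 + 2 + 3 + 1 = 15.

15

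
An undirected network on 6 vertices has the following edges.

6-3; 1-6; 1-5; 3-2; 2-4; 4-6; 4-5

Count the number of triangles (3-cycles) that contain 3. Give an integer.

0

3's neighbors are 2 and 6, but none of them are tied to each other, so no triangle contains 3.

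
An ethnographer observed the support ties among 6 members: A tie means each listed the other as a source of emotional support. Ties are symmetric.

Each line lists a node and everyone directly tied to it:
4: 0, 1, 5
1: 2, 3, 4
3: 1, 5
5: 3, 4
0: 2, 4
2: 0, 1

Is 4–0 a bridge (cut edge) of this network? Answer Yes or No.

Even without that edge, 4 still reaches 0 via 4 – 1 – 2 – 0, so the network stays connected. Not a bridge.

No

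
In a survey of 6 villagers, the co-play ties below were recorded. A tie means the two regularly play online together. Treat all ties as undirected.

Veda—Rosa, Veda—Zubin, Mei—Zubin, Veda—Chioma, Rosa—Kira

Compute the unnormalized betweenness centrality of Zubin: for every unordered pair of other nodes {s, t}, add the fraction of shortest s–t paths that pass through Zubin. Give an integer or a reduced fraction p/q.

4

Pairs whose geodesics pass through Zubin — Mei–Chioma: 1; Mei–Kira: 1; Mei–Rosa: 1; Mei–Veda: 1.
All other pairs contribute 0.
Summing the contributions gives betweenness(Zubin) = 4.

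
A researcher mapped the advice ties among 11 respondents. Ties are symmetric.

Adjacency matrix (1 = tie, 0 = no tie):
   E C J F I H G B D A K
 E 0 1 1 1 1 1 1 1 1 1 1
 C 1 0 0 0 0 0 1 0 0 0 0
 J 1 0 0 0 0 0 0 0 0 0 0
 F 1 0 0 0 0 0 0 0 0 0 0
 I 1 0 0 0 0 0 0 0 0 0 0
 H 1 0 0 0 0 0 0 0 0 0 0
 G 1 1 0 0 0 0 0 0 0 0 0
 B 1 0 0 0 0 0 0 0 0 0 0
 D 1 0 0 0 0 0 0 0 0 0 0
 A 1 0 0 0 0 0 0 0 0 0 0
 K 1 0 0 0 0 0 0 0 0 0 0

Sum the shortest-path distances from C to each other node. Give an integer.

18

Distances from C: A:2, B:2, D:2, E:1, F:2, G:1, H:2, I:2, J:2, K:2.
Sum = 2 + 2 + 2 + 1 + 2 + 1 + 2 + 2 + 2 + 2 = 18.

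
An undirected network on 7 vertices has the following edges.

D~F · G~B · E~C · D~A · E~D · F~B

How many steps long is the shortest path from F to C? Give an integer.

3

One shortest route is F – D – E – C, which uses 3 edges, and at distance 2 from F we only reach {A, E, G}, which does not include C. So d(F,C) = 3.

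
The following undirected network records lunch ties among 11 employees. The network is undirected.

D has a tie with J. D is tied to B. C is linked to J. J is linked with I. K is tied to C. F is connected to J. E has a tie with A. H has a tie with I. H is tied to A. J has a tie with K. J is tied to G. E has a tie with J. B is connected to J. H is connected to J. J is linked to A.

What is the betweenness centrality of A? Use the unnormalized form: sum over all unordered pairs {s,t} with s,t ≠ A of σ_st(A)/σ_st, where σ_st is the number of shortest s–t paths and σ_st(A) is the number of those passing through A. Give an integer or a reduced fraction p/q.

Pairs whose geodesics pass through A — H–E: 1/2.
All other pairs contribute 0.
Summing the contributions gives betweenness(A) = 1/2.

1/2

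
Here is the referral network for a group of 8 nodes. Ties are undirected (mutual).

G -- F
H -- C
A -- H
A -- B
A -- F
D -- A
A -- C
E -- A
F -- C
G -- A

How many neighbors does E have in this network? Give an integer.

E is directly tied to A. That is 1 neighbor, so the degree of E is 1.

1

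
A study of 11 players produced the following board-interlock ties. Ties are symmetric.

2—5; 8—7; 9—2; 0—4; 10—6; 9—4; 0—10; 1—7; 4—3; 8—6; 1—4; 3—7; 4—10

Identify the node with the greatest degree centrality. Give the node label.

Degrees — 0:2, 1:2, 2:2, 3:2, 4:5, 5:1, 6:2, 7:3, 8:2, 9:2, 10:3.
The maximum is 5, attained only by 4.

4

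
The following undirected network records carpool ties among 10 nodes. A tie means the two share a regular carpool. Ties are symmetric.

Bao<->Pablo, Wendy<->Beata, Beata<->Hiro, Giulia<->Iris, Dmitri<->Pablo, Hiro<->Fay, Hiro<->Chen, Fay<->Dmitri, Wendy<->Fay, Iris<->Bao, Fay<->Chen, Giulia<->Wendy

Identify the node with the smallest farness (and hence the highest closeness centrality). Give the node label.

Farness (sum of distances to all others) for each node — Bao:24, Beata:22, Chen:22, Dmitri:19, Fay:16, Giulia:20, Hiro:21, Iris:23, Pablo:22, Wendy:17.
The smallest farness is 16, for Fay, so Fay has the highest closeness.

Fay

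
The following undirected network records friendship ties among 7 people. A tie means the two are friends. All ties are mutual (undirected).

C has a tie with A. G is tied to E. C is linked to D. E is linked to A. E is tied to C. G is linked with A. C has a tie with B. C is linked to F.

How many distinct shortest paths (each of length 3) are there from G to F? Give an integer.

The shortest distance is 3. The length-3 paths are: G–A–C–F; G–E–C–F.
That gives 2 distinct shortest paths.

2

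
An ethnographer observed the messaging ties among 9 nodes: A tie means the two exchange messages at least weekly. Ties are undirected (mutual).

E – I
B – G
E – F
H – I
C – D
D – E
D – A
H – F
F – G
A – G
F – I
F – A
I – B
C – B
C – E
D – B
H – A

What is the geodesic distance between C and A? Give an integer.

One shortest route is C – D – A, which uses 2 edges, and C and A are not directly tied, so nothing shorter exists. So d(C,A) = 2.

2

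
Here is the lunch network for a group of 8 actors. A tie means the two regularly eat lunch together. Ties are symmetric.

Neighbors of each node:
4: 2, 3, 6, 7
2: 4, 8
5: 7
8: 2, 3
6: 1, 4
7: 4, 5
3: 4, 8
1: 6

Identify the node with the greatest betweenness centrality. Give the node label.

4

Unnormalized betweenness of each node: 1:0, 2:5/2, 3:5/2, 4:33/2, 5:0, 6:6, 7:6, 8:1/2.
4 has the largest value, 33/2, making it the main broker — the node through which the most shortest paths run.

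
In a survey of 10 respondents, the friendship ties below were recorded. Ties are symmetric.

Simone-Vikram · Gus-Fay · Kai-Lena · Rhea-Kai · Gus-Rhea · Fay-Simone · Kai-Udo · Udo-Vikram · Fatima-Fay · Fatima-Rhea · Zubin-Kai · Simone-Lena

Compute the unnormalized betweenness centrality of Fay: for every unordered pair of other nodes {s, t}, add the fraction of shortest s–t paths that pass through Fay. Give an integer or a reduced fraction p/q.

Pairs whose geodesics pass through Fay — Simone–Gus: 1; Simone–Rhea: 2/3; Simone–Fatima: 1; Gus–Lena: 1/2; Gus–Vikram: 1; Gus–Fatima: 1/2; Lena–Fatima: 1/2; Vikram–Fatima: 1.
All other pairs contribute 0.
Summing the contributions gives betweenness(Fay) = 37/6.

37/6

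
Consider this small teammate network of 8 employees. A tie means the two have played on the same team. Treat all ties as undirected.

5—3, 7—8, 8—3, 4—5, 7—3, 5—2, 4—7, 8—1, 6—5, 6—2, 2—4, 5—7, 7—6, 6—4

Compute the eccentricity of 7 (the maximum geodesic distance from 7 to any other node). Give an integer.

2

Distances from 7: 1:2, 2:2, 3:1, 4:1, 5:1, 6:1, 8:1.
The largest is 2 (to 1 and 2), so the eccentricity of 7 is 2.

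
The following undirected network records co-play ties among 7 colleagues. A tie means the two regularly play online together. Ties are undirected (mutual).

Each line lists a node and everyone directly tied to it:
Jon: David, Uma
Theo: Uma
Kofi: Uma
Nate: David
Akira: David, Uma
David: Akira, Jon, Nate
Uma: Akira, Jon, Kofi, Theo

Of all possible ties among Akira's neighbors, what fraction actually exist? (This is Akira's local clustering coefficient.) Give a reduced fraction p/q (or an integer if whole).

Akira's neighbors: David and Uma (k = 2).
Possible neighbor pairs: C(2,2) = 1. Edges among them: none → e = 0.
Clustering(Akira) = 0/1.

0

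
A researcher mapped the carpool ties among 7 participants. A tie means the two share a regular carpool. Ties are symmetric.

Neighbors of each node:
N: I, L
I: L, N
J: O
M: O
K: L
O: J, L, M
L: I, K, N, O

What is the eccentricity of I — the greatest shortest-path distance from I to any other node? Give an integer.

3

Distances from I: J:3, K:2, L:1, M:3, N:1, O:2.
The largest is 3 (to J and M), so the eccentricity of I is 3.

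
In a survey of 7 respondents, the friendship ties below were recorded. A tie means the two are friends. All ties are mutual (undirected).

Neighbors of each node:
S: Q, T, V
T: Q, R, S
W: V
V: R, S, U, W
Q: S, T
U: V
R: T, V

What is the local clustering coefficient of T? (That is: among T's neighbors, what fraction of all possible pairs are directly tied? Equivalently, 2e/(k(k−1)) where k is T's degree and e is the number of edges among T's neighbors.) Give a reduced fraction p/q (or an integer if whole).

1/3

T's neighbors: Q, R, and S (k = 3).
Possible neighbor pairs: C(3,2) = 3. Edges among them: Q–S → e = 1.
Clustering(T) = 1/3.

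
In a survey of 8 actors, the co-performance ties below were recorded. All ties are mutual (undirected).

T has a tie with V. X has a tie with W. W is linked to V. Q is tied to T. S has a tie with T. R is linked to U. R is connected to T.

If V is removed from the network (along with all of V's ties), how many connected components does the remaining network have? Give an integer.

Without V, the remaining ties split the others into: {Q, R, S, T, U}; {W, X}.
That's 2 separate components.

2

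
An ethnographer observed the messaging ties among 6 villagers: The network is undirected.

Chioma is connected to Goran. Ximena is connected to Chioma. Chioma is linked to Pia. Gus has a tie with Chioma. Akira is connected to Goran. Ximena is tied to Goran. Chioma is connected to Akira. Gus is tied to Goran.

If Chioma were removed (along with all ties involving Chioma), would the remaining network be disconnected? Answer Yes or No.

Yes

Removing Chioma leaves {Akira, Goran, Gus, and Ximena} with no path to {Pia}, so the network splits into 2 components. Chioma is a cut vertex.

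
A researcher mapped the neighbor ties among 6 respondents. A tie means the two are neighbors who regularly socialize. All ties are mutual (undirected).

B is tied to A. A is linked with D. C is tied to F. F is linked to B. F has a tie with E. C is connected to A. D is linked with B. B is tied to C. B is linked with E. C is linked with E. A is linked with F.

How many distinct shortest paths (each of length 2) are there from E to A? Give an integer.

The shortest distance is 2. The length-2 paths are: E–F–A; E–B–A; E–C–A.
That gives 3 distinct shortest paths.

3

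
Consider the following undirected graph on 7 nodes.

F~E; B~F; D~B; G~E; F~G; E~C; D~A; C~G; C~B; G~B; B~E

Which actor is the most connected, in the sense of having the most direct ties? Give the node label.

B

Degrees — A:1, B:5, C:3, D:2, E:4, F:3, G:4.
The maximum is 5, attained only by B.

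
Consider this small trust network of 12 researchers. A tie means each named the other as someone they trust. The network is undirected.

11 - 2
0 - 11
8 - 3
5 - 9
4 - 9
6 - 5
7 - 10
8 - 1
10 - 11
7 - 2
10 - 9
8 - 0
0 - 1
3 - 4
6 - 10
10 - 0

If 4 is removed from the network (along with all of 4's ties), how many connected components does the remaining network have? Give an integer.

4's neighbors (3 and 9) remain reachable from one another through other ties, so the rest of the network stays in one piece.

1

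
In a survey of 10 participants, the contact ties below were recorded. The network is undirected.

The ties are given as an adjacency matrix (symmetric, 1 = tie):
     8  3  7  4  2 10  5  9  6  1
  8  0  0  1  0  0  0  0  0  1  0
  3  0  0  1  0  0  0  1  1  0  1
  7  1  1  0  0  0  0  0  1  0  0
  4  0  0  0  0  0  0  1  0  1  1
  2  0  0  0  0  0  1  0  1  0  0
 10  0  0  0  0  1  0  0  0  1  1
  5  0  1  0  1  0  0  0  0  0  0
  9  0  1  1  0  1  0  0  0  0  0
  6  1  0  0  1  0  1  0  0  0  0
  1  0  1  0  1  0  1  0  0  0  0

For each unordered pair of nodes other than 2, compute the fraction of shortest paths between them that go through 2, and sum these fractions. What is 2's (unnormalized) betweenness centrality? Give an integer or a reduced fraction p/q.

Pairs whose geodesics pass through 2 — 7–10: 1/3; 10–9: 1; 9–6: 1/2.
All other pairs contribute 0.
Summing the contributions gives betweenness(2) = 11/6.

11/6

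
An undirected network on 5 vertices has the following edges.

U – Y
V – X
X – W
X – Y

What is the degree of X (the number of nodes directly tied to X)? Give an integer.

3

X is directly tied to V, W, and Y. That is 3 neighbors, so the degree of X is 3.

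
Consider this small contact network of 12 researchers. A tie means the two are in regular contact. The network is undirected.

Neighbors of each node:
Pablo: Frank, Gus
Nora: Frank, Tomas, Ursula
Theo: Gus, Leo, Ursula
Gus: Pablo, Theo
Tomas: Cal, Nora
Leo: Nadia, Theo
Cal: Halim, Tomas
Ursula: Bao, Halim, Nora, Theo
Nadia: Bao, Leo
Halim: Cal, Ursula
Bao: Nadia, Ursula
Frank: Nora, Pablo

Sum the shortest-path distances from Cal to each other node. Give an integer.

31

Distances from Cal: Bao:3, Frank:3, Gus:4, Halim:1, Leo:4, Nadia:4, Nora:2, Pablo:4, Theo:3, Tomas:1, Ursula:2.
Sum = 3 + 3 + 4 + 1 + 4 + 4 + 2 + 4 + 3 + 1 + 2 = 31.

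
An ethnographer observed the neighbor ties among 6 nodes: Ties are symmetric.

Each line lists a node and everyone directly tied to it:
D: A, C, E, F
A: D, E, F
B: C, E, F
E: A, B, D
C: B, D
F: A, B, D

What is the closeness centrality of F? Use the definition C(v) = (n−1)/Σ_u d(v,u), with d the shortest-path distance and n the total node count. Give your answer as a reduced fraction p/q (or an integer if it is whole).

Distances from F: A:1, B:1, C:2, D:1, E:2. Sum = 7.
n = 6, so closeness = 5/7.

5/7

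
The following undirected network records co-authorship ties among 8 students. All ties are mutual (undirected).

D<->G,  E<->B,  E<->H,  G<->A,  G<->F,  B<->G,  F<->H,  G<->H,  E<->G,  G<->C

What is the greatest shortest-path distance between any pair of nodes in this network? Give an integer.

Eccentricity of each node (its greatest distance to any other): A:2, B:2, C:2, D:2, E:2, F:2, G:1, H:2.
The maximum eccentricity is 2, realized for instance by the pair F–B via F – G – B. So the diameter is 2.

2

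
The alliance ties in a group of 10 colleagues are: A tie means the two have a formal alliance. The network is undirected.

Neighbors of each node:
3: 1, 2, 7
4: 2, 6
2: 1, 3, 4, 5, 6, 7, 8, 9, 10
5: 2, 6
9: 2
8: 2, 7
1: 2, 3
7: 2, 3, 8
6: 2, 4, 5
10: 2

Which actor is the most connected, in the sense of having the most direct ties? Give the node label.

Degrees — 1:2, 2:9, 3:3, 4:2, 5:2, 6:3, 7:3, 8:2, 9:1, 10:1.
The maximum is 9, attained only by 2.

2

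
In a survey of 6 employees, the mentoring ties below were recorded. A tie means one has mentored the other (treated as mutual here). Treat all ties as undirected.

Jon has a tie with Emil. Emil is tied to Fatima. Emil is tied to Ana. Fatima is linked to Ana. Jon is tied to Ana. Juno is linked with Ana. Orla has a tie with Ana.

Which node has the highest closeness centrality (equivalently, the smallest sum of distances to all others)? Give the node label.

Farness (sum of distances to all others) for each node — Ana:5, Emil:7, Fatima:8, Jon:8, Juno:9, Orla:9.
The smallest farness is 5, for Ana, so Ana has the highest closeness.

Ana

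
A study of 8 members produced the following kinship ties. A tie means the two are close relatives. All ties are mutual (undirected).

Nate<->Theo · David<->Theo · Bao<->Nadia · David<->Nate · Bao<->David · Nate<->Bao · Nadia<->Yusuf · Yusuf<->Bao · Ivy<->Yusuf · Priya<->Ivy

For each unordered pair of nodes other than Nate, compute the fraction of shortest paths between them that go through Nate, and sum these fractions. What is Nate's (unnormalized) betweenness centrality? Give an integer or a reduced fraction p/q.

Pairs whose geodesics pass through Nate — Theo–Nadia: 1/2; Theo–Yusuf: 1/2; Theo–Bao: 1/2; Theo–Priya: 1/2; Theo–Ivy: 1/2.
All other pairs contribute 0.
Summing the contributions gives betweenness(Nate) = 5/2.

5/2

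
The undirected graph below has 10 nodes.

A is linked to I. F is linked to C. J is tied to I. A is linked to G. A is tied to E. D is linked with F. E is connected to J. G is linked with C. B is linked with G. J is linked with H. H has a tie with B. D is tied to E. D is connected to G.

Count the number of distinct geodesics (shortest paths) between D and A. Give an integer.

2

The shortest distance is 2. The length-2 paths are: D–G–A; D–E–A.
That gives 2 distinct shortest paths.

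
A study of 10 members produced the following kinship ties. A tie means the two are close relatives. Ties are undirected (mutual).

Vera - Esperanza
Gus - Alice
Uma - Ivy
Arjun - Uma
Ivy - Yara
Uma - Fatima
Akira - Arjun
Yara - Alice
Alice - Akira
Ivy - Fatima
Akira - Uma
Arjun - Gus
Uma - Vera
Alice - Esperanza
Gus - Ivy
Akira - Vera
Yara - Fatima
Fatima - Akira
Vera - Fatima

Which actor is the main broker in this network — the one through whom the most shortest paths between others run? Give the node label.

Alice

Unnormalized betweenness of each node: Akira:14/3, Alice:17/3, Arjun:4/3, Esperanza:2/3, Fatima:15/4, Gus:7/3, Ivy:19/6, Uma:11/3, Vera:7/2, Yara:5/4.
Alice has the largest value, 17/3, making it the main broker — the node through which the most shortest paths run.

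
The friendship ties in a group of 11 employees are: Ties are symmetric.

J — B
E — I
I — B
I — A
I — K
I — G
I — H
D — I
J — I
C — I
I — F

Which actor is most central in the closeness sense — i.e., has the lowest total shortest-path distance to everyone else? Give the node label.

I

Farness (sum of distances to all others) for each node — A:19, B:18, C:19, D:19, E:19, F:19, G:19, H:19, I:10, J:18, K:19.
The smallest farness is 10, for I, so I has the highest closeness.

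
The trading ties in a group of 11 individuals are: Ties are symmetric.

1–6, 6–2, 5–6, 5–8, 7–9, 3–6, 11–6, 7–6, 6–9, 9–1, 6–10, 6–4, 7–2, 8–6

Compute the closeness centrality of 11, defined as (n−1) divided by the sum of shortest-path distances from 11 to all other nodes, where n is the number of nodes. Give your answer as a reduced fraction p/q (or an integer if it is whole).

10/19

Distances from 11: 1:2, 2:2, 3:2, 4:2, 5:2, 6:1, 7:2, 8:2, 9:2, 10:2. Sum = 19.
n = 11, so closeness = 10/19.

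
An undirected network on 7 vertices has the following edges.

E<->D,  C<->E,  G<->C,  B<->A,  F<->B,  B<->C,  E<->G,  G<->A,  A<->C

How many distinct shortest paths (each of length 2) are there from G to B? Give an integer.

The shortest distance is 2. The length-2 paths are: G–C–B; G–A–B.
That gives 2 distinct shortest paths.

2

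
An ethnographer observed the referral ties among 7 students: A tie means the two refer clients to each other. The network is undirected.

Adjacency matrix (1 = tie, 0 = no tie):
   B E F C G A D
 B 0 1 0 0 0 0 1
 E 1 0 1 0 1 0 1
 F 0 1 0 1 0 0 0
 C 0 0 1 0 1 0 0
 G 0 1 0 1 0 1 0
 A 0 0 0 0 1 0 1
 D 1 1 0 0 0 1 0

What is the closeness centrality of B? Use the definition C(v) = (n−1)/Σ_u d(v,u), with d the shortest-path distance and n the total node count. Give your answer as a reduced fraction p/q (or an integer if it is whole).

Distances from B: A:2, C:3, D:1, E:1, F:2, G:2. Sum = 11.
n = 7, so closeness = 6/11.

6/11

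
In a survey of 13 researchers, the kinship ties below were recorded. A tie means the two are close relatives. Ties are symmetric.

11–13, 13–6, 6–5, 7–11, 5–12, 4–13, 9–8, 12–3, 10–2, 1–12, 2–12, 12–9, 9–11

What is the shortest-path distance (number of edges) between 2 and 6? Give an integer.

One shortest route is 2 – 12 – 5 – 6, which uses 3 edges, and at distance 2 from 2 we only reach {1, 3, 5, 9}, which does not include 6. So d(2,6) = 3.

3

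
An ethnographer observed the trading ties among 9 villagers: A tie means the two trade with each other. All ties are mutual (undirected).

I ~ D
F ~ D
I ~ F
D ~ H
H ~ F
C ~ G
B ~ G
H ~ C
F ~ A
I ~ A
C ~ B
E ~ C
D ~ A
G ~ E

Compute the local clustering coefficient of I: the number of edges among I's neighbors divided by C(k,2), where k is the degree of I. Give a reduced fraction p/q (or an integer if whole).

I's neighbors: A, D, and F (k = 3).
Possible neighbor pairs: C(3,2) = 3. Edges among them: A–D, A–F, D–F → e = 3.
Clustering(I) = 3/3 = 1.

1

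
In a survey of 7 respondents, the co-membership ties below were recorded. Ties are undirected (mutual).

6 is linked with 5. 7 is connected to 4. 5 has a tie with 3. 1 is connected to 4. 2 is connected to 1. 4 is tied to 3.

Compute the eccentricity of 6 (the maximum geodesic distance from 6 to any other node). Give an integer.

5

Distances from 6: 1:4, 2:5, 3:2, 4:3, 5:1, 7:4.
The largest is 5 (to 2), so the eccentricity of 6 is 5.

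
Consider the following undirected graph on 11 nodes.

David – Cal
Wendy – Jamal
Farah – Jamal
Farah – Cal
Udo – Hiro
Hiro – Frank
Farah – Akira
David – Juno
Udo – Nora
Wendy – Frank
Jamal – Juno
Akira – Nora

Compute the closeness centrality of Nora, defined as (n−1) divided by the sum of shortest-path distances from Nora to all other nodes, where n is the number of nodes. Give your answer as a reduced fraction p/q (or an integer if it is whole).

Distances from Nora: Akira:1, Cal:3, David:4, Farah:2, Frank:3, Hiro:2, Jamal:3, Juno:4, Udo:1, Wendy:4. Sum = 27.
n = 11, so closeness = 10/27.

10/27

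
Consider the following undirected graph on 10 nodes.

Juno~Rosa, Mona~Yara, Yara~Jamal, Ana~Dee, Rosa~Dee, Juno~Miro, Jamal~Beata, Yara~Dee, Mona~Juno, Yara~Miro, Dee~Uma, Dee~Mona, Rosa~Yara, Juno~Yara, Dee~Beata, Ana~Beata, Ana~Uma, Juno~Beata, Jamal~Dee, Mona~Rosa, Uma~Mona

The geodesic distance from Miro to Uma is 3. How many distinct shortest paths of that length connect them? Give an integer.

The shortest distance is 3. The length-3 paths are: Miro–Juno–Mona–Uma; Miro–Yara–Mona–Uma; Miro–Yara–Dee–Uma.
That gives 3 distinct shortest paths.

3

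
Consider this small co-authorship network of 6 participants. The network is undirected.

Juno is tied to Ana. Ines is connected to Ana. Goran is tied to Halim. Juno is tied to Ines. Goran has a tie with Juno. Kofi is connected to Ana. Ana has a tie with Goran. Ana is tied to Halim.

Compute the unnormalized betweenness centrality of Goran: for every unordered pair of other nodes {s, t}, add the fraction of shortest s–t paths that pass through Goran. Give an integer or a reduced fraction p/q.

Pairs whose geodesics pass through Goran — Halim–Juno: 1/2.
All other pairs contribute 0.
Summing the contributions gives betweenness(Goran) = 1/2.

1/2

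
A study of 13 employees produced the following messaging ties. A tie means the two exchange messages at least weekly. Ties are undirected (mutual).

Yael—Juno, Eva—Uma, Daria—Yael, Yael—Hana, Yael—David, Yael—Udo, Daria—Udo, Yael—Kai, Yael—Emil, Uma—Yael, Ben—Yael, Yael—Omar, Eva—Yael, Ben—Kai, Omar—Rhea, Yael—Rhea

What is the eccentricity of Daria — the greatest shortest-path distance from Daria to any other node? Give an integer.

Distances from Daria: Ben:2, David:2, Emil:2, Eva:2, Hana:2, Juno:2, Kai:2, Omar:2, Rhea:2, Udo:1, Uma:2, Yael:1.
The largest is 2 (to Ben, Rhea, Omar, Uma, Kai, Hana, Emil, David, Eva, and Juno), so the eccentricity of Daria is 2.

2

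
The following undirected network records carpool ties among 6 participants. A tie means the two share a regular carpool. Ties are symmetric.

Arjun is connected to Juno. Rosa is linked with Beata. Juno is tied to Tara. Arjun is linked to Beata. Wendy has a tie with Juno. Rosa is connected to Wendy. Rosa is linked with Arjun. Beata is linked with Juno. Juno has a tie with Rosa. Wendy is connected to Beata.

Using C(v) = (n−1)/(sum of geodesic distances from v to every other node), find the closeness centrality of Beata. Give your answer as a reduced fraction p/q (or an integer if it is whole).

5/6

Distances from Beata: Arjun:1, Juno:1, Rosa:1, Tara:2, Wendy:1. Sum = 6.
n = 6, so closeness = 5/6.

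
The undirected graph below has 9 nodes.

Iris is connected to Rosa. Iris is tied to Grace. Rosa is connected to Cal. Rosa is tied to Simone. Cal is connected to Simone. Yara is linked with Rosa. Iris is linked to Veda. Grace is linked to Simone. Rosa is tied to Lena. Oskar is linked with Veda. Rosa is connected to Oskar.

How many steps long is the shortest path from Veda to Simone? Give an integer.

3

One shortest route is Veda – Iris – Grace – Simone, which uses 3 edges, and at distance 2 from Veda we only reach {Grace, Rosa}, which does not include Simone. So d(Veda,Simone) = 3.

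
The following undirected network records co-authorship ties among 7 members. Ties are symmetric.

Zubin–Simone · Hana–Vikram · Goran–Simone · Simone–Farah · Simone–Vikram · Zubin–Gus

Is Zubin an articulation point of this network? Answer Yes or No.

Removing Zubin leaves {Farah, Goran, Hana, Simone, and Vikram} with no path to {Gus}, so the network splits into 2 components. Zubin is a cut vertex.

Yes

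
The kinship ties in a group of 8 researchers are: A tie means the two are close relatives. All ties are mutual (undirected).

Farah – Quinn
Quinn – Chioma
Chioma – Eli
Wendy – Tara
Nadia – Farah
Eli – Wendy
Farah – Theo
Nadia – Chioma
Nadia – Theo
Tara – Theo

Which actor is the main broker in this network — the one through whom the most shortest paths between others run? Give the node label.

Unnormalized betweenness of each node: Chioma:11/2, Eli:3, Farah:5/2, Nadia:3, Quinn:1, Tara:3, Theo:5, Wendy:2.
Chioma has the largest value, 11/2, making it the main broker — the node through which the most shortest paths run.

Chioma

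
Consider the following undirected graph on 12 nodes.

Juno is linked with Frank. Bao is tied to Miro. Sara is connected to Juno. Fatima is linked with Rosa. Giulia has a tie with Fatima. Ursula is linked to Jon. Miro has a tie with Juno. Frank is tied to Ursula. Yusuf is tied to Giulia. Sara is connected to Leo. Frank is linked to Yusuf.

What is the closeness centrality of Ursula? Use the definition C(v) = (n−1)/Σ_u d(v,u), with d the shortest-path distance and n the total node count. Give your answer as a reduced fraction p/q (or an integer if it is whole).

Distances from Ursula: Bao:4, Fatima:4, Frank:1, Giulia:3, Jon:1, Juno:2, Leo:4, Miro:3, Rosa:5, Sara:3, Yusuf:2. Sum = 32.
n = 12, so closeness = 11/32.

11/32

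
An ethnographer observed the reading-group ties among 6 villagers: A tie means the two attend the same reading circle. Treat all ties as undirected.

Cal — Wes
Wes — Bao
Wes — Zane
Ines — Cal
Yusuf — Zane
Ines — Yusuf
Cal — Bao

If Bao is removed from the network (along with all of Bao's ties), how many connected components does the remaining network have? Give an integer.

Bao's neighbors (Cal and Wes) remain reachable from one another through other ties, so the rest of the network stays in one piece.

1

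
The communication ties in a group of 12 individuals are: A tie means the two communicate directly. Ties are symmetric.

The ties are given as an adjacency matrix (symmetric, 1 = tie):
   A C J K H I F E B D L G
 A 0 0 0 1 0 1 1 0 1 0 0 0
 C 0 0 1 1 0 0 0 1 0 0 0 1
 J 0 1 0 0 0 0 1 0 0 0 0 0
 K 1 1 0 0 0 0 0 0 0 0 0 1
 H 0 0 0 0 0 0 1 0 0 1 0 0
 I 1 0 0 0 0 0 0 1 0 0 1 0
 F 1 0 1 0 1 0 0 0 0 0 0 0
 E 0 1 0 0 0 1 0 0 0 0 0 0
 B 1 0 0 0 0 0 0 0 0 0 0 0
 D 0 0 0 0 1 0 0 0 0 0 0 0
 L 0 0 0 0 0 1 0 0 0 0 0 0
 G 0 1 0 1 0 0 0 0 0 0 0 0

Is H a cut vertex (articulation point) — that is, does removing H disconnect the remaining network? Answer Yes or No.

Yes

Removing H leaves {A, B, C, E, F, G, I, J, K, and L} with no path to {D}, so the network splits into 2 components. H is a cut vertex.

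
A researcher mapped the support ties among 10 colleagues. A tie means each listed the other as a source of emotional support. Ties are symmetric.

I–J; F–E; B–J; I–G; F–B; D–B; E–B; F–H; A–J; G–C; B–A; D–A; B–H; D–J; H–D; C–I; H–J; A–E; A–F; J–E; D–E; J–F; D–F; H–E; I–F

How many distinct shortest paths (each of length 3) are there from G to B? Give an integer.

The shortest distance is 3. The length-3 paths are: G–I–F–B; G–I–J–B.
That gives 2 distinct shortest paths.

2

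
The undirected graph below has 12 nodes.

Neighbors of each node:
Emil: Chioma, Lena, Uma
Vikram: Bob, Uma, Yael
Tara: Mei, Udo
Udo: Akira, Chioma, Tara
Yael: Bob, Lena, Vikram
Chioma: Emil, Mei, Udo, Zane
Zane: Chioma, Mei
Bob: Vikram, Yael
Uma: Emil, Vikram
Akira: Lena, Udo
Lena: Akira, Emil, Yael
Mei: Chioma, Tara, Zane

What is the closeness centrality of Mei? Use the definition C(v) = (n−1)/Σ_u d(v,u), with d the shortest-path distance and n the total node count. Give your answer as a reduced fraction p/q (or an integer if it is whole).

11/29

Distances from Mei: Akira:3, Bob:5, Chioma:1, Emil:2, Lena:3, Tara:1, Udo:2, Uma:3, Vikram:4, Yael:4, Zane:1. Sum = 29.
n = 12, so closeness = 11/29.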